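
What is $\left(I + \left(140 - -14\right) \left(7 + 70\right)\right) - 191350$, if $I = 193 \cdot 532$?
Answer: $-76816$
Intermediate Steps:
$I = 102676$
$\left(I + \left(140 - -14\right) \left(7 + 70\right)\right) - 191350 = \left(102676 + \left(140 - -14\right) \left(7 + 70\right)\right) - 191350 = \left(102676 + \left(140 + 14\right) 77\right) - 191350 = \left(102676 + 154 \cdot 77\right) - 191350 = \left(102676 + 11858\right) - 191350 = 114534 - 191350 = -76816$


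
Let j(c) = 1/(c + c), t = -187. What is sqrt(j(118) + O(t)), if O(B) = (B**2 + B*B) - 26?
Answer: sqrt(973454747)/118 ≈ 264.41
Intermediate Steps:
j(c) = 1/(2*c)
O(B) = -26 + 2*B**2 (O(B) = (B**2 + B**2) - 26 = 2*B**2 - 26 = -26 + 2*B**2)
sqrt(j(118) + O(t)) = sqrt((1/2)/118 + (-26 + 2*(-187)**2)) = sqrt((1/2)*(1/118) + (-26 + 2*34969)) = sqrt(1/236 + (-26 + 69938)) = sqrt(1/236 + 69912) = sqrt(16499233/236) = sqrt(973454747)/118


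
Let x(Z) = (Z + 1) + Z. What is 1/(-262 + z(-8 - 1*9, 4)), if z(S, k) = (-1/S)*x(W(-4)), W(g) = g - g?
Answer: -17/4453 ≈ -0.0038177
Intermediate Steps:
W(g) = 0
x(Z) = 1 + 2*Z (x(Z) = (1 + Z) + Z = 1 + 2*Z)
z(S, k) = -1/S (z(S, k) = (-1/S)*(1 + 2*0) = (-1/S)*(1 + 0) = -1/S*1 = -1/S)
1/(-262 + z(-8 - 1*9, 4)) = 1/(-262 - 1/(-8 - 1*9)) = 1/(-262 - 1/(-8 - 9)) = 1/(-262 - 1/(-17)) = 1/(-262 - 1*(-1/17)) = 1/(-262 + 1/17) = 1/(-4453/17) = -17/4453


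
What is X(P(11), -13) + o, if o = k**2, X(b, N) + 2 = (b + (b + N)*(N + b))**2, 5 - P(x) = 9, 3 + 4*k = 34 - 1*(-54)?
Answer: 1306793/16 ≈ 81675.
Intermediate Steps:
k = 85/4 (k = -3/4 + (34 - 1*(-54))/4 = -3/4 + (34 + 54)/4 = -3/4 + (1/4)*88 = -3/4 + 22 = 85/4 ≈ 21.250)
P(x) = -4 (P(x) = 5 - 1*9 = 5 - 9 = -4)
X(b, N) = -2 + (b + (N + b)**2)**2 (X(b, N) = -2 + (b + (b + N)*(N + b))**2 = -2 + (b + (N + b)*(N + b))**2 = -2 + (b + (N + b)**2)**2)
o = 7225/16 (o = (85/4)**2 = 7225/16 ≈ 451.56)
X(P(11), -13) + o = (-2 + (-4 + (-13 - 4)**2)**2) + 7225/16 = (-2 + (-4 + (-17)**2)**2) + 7225/16 = (-2 + (-4 + 289)**2) + 7225/16 = (-2 + 285**2) + 7225/16 = (-2 + 81225) + 7225/16 = 81223 + 7225/16 = 1306793/16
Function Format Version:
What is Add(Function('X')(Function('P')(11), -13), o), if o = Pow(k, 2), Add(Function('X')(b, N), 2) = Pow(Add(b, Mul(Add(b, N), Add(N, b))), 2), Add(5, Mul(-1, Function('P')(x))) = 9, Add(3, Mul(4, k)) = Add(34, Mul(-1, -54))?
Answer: Rational(1306793, 16) ≈ 81675.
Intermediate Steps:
k = Rational(85, 4) (k = Add(Rational(-3, 4), Mul(Rational(1, 4), Add(34, Mul(-1, -54)))) = Add(Rational(-3, 4), Mul(Rational(1, 4), Add(34, 54))) = Add(Rational(-3, 4), Mul(Rational(1, 4), 88)) = Add(Rational(-3, 4), 22) = Rational(85, 4) ≈ 21.250)
Function('P')(x) = -4 (Function('P')(x) = Add(5, Mul(-1, 9)) = Add(5, -9) = -4)
Function('X')(b, N) = Add(-2, Pow(Add(b, Pow(Add(N, b), 2)), 2)) (Function('X')(b, N) = Add(-2, Pow(Add(b, Mul(Add(b, N), Add(N, b))), 2)) = Add(-2, Pow(Add(b, Mul(Add(N, b), Add(N, b))), 2)) = Add(-2, Pow(Add(b, Pow(Add(N, b), 2)), 2)))
o = Rational(7225, 16) (o = Pow(Rational(85, 4), 2) = Rational(7225, 16) ≈ 451.56)
Add(Function('X')(Function('P')(11), -13), o) = Add(Add(-2, Pow(Add(-4, Pow(Add(-13, -4), 2)), 2)), Rational(7225, 16)) = Add(Add(-2, Pow(Add(-4, Pow(-17, 2)), 2)), Rational(7225, 16)) = Add(Add(-2, Pow(Add(-4, 289), 2)), Rational(7225, 16)) = Add(Add(-2, Pow(285, 2)), Rational(7225, 16)) = Add(Add(-2, 81225), Rational(7225, 16)) = Add(81223, Rational(7225, 16)) = Rational(1306793, 16)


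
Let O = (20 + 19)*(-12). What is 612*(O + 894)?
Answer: 260712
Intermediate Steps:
O = -468 (O = 39*(-12) = -468)
612*(O + 894) = 612*(-468 + 894) = 612*426 = 260712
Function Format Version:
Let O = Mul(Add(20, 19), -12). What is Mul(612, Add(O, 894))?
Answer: 260712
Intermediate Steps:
O = -468 (O = Mul(39, -12) = -468)
Mul(612, Add(O, 894)) = Mul(612, Add(-468, 894)) = Mul(612, 426) = 260712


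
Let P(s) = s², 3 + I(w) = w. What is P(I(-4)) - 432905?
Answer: -432856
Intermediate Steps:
I(w) = -3 + w
P(I(-4)) - 432905 = (-3 - 4)² - 432905 = (-7)² - 432905 = 49 - 432905 = -432856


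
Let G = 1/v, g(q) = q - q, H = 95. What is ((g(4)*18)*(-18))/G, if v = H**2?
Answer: 0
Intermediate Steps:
g(q) = 0
v = 9025 (v = 95**2 = 9025)
G = 1/9025 ≈ 0.00011080
((g(4)*18)*(-18))/G = ((0*18)*(-18))/(1/9025) = (0*(-18))*9025 = 0*9025 = 0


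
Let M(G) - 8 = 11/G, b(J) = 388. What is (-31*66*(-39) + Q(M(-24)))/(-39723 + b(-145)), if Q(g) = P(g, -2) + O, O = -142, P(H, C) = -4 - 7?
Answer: -79641/39335 ≈ -2.0247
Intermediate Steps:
P(H, C) = -11
M(G) = 8 + 11/G
Q(g) = -153 (Q(g) = -11 - 142 = -153)
(-31*66*(-39) + Q(M(-24)))/(-39723 + b(-145)) = (-31*66*(-39) - 153)/(-39723 + 388) = (-2046*(-39) - 153)/(-39335) = (79794 - 153)*(-1/39335) = 79641*(-1/39335) = -79641/39335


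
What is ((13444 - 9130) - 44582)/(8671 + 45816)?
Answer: -40268/54487 ≈ -0.73904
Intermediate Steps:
((13444 - 9130) - 44582)/(8671 + 45816) = (4314 - 44582)/54487 = -40268*1/54487 = -40268/54487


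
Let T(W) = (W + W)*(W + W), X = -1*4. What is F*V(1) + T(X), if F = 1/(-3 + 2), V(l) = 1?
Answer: 63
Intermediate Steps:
X = -4
T(W) = 4*W² (T(W) = (2*W)*(2*W) = 4*W²)
F = -1 (F = 1/(-1) = -1)
F*V(1) + T(X) = -1*1 + 4*(-4)² = -1 + 4*16 = -1 + 64 = 63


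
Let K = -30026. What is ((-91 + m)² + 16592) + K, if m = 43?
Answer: -11130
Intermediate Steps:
((-91 + m)² + 16592) + K = ((-91 + 43)² + 16592) - 30026 = ((-48)² + 16592) - 30026 = (2304 + 16592) - 30026 = 18896 - 30026 = -11130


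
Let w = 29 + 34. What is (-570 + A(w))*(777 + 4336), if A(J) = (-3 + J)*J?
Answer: 16412730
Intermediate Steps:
w = 63
A(J) = J*(-3 + J)
(-570 + A(w))*(777 + 4336) = (-570 + 63*(-3 + 63))*(777 + 4336) = (-570 + 63*60)*5113 = (-570 + 3780)*5113 = 3210*5113 = 16412730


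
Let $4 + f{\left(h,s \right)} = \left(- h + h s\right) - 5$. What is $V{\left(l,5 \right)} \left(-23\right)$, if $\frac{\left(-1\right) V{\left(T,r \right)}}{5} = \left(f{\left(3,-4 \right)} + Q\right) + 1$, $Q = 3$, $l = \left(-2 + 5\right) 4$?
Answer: $-2300$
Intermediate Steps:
$l = 12$ ($l = 3 \cdot 4 = 12$)
$f{\left(h,s \right)} = -9 - h + h s$ ($f{\left(h,s \right)} = -4 - \left(5 + h - h s\right) = -9 - h + h s$)
$V{\left(T,r \right)} = 100$ ($V{\left(T,r \right)} = - 5 \left(\left(\left(-9 - 3 + 3 \left(-4\right)\right) + 3\right) + 1\right) = - 5 \left(\left(\left(-9 - 3 - 12\right) + 3\right) + 1\right) = - 5 \left(\left(-24 + 3\right) + 1\right) = - 5 \left(-21 + 1\right) = \left(-5\right) \left(-20\right) = 100$)
$V{\left(l,5 \right)} \left(-23\right) = 100 \left(-23\right) = -2300$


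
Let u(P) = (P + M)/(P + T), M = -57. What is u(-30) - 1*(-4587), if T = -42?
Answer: 110117/24 ≈ 4588.2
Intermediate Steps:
u(P) = (-57 + P)/(-42 + P) (u(P) = (P - 57)/(P - 42) = (-57 + P)/(-42 + P))
u(-30) - 1*(-4587) = (-57 - 30)/(-42 - 30) - 1*(-4587) = -87/(-72) + 4587 = -1/72*(-87) + 4587 = 29/24 + 4587 = 110117/24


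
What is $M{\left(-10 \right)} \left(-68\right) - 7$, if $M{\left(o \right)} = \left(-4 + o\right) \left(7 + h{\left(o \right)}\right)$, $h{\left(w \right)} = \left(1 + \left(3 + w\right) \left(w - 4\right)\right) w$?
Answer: $-935823$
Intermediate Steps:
$h{\left(w \right)} = w \left(1 + \left(-4 + w\right) \left(3 + w\right)\right)$ ($h{\left(w \right)} = \left(1 + \left(3 + w\right) \left(-4 + w\right)\right) w = \left(1 + \left(-4 + w\right) \left(3 + w\right)\right) w = w \left(1 + \left(-4 + w\right) \left(3 + w\right)\right)$)
$M{\left(o \right)} = \left(-4 + o\right) \left(7 + o \left(-11 + o^{2} - o\right)\right)$
$M{\left(-10 \right)} \left(-68\right) - 7 = \left(-28 + \left(-10\right)^{4} - 7 \left(-10\right)^{2} - 5 \left(-10\right)^{3} + 51 \left(-10\right)\right) \left(-68\right) - 7 = \left(-28 + 10000 - 700 - -5000 - 510\right) \left(-68\right) - 7 = \left(-28 + 10000 - 700 + 5000 - 510\right) \left(-68\right) - 7 = 13762 \left(-68\right) - 7 = -935816 - 7 = -935823$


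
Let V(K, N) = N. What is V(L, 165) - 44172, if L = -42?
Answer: -44007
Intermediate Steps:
V(L, 165) - 44172 = 165 - 44172 = -44007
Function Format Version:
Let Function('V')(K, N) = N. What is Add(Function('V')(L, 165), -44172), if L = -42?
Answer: -44007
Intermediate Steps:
Add(Function('V')(L, 165), -44172) = Add(165, -44172) = -44007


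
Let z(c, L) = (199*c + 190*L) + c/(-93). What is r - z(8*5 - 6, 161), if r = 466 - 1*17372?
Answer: -5046332/93 ≈ -54262.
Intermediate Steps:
z(c, L) = 190*L + 18506*c/93 (z(c, L) = (190*L + 199*c) + c*(-1/93) = (190*L + 199*c) - c/93 = 190*L + 18506*c/93)
r = -16906 (r = 466 - 17372 = -16906)
r - z(8*5 - 6, 161) = -16906 - (190*161 + 18506*(8*5 - 6)/93) = -16906 - (30590 + 18506*(40 - 6)/93) = -16906 - (30590 + (18506/93)*34) = -16906 - (30590 + 629204/93) = -16906 - 1*3474074/93 = -16906 - 3474074/93 = -5046332/93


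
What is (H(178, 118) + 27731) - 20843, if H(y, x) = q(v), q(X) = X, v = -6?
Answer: 6882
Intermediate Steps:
H(y, x) = -6
(H(178, 118) + 27731) - 20843 = (-6 + 27731) - 20843 = 27725 - 20843 = 6882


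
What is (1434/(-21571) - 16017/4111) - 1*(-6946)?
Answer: 615608636545/88678381 ≈ 6942.0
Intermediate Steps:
(1434/(-21571) - 16017/4111) - 1*(-6946) = (1434*(-1/21571) - 16017*1/4111) + 6946 = (-1434/21571 - 16017/4111) + 6946 = -351397881/88678381 + 6946 = 615608636545/88678381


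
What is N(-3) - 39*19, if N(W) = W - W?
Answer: -741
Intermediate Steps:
N(W) = 0
N(-3) - 39*19 = 0 - 39*19 = 0 - 741 = -741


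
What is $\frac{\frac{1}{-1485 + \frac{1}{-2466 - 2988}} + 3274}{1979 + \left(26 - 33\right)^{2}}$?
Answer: $\frac{6629186470}{4106289837} \approx 1.6144$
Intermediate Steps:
$\frac{\frac{1}{-1485 + \frac{1}{-2466 - 2988}} + 3274}{1979 + \left(26 - 33\right)^{2}} = \frac{\frac{1}{-1485 + \frac{1}{-5454}} + 3274}{1979 + \left(-7\right)^{2}} = \frac{\frac{1}{-1485 - \frac{1}{5454}} + 3274}{1979 + 49} = \frac{\frac{1}{- \frac{8099191}{5454}} + 3274}{2028} = \left(- \frac{5454}{8099191} + 3274\right) \frac{1}{2028} = \frac{26516745880}{8099191} \cdot \frac{1}{2028} = \frac{6629186470}{4106289837}$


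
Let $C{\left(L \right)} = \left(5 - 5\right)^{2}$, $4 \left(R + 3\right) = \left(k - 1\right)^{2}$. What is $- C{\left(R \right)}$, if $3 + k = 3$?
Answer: $0$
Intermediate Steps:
$k = 0$ ($k = -3 + 3 = 0$)
$R = - \frac{11}{4}$ ($R = -3 + \frac{\left(0 - 1\right)^{2}}{4} = -3 + \frac{\left(-1\right)^{2}}{4} = -3 + \frac{1}{4} \cdot 1 = -3 + \frac{1}{4} = - \frac{11}{4} \approx -2.75$)
$C{\left(L \right)} = 0$ ($C{\left(L \right)} = 0^{2} = 0$)
$- C{\left(R \right)} = \left(-1\right) 0 = 0$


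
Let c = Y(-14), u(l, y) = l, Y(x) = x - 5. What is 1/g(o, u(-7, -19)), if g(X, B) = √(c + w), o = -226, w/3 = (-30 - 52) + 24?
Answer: -I*√193/193 ≈ -0.071982*I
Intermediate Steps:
Y(x) = -5 + x
w = -174 (w = 3*((-30 - 52) + 24) = 3*(-82 + 24) = 3*(-58) = -174)
c = -19 (c = -5 - 14 = -19)
g(X, B) = I*√193 (g(X, B) = √(-19 - 174) = √(-193) = I*√193)
1/g(o, u(-7, -19)) = 1/(I*√193) = -I*√193/193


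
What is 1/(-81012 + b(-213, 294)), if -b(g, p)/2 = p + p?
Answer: -1/82188 ≈ -1.2167e-5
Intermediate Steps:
b(g, p) = -4*p (b(g, p) = -2*(p + p) = -4*p)
1/(-81012 + b(-213, 294)) = 1/(-81012 - 4*294) = 1/(-81012 - 1176) = 1/(-82188) = -1/82188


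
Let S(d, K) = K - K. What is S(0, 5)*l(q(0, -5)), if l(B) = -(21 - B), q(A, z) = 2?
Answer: 0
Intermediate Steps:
S(d, K) = 0
l(B) = -21 + B
S(0, 5)*l(q(0, -5)) = 0*(-21 + 2) = 0*(-19) = 0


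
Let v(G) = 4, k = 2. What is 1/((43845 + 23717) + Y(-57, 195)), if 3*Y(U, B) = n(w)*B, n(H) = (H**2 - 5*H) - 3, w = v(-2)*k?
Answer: 1/68927 ≈ 1.4508e-5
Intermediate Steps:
w = 8 (w = 4*2 = 8)
n(H) = -3 + H**2 - 5*H
Y(U, B) = 7*B (Y(U, B) = ((-3 + 8**2 - 5*8)*B)/3 = ((-3 + 64 - 40)*B)/3 = (21*B)/3 = 7*B)
1/((43845 + 23717) + Y(-57, 195)) = 1/((43845 + 23717) + 7*195) = 1/(67562 + 1365) = 1/68927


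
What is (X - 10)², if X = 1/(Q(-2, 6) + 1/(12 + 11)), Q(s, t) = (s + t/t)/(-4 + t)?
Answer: 65536/441 ≈ 148.61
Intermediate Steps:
Q(s, t) = (1 + s)/(-4 + t) (Q(s, t) = (s + 1)/(-4 + t) = (1 + s)/(-4 + t))
X = -46/21 (X = 1/((1 - 2)/(-4 + 6) + 1/(12 + 11)) = 1/(-1/2 + 1/23) = 1/((½)*(-1) + 1/23) = 1/(-½ + 1/23) = 1/(-21/46) = -46/21 ≈ -2.1905)
(X - 10)² = (-46/21 - 10)² = (-256/21)² = 65536/441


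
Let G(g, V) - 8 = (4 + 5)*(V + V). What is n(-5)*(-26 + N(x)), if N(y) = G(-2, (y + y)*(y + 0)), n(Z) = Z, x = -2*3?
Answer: -6390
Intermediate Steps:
x = -6
G(g, V) = 8 + 18*V (G(g, V) = 8 + (4 + 5)*(V + V) = 8 + 9*(2*V) = 8 + 18*V)
N(y) = 8 + 36*y**2 (N(y) = 8 + 18*((y + y)*(y + 0)) = 8 + 18*((2*y)*y) = 8 + 18*(2*y**2) = 8 + 36*y**2)
n(-5)*(-26 + N(x)) = -5*(-26 + (8 + 36*(-6)**2)) = -5*(-26 + (8 + 36*36)) = -5*(-26 + (8 + 1296)) = -5*(-26 + 1304) = -5*1278 = -6390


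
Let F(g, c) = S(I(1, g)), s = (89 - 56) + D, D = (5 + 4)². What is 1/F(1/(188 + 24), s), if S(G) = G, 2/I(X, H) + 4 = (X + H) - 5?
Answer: -1695/424 ≈ -3.9976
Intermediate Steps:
D = 81 (D = 9² = 81)
I(X, H) = 2/(-9 + H + X) (I(X, H) = 2/(-4 + ((X + H) - 5)) = 2/(-4 + ((H + X) - 5)) = 2/(-4 + (-5 + H + X)) = 2/(-9 + H + X))
s = 114 (s = (89 - 56) + 81 = 33 + 81 = 114)
F(g, c) = 2/(-8 + g) (F(g, c) = 2/(-9 + g + 1) = 2/(-8 + g))
1/F(1/(188 + 24), s) = 1/(2/(-8 + 1/(188 + 24))) = 1/(2/(-8 + 1/212)) = 1/(2/(-1695/212)) = 1/(2*(-212/1695)) = 1/(-424/1695) = -1695/424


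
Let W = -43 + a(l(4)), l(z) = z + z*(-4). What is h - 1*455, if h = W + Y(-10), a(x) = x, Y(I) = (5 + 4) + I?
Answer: -511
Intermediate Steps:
Y(I) = 9 + I
l(z) = -3*z (l(z) = z - 4*z = -3*z)
W = -55 (W = -43 - 3*4 = -43 - 12 = -55)
h = -56 (h = -55 + (9 - 10) = -55 - 1 = -56)
h - 1*455 = -56 - 1*455 = -56 - 455 = -511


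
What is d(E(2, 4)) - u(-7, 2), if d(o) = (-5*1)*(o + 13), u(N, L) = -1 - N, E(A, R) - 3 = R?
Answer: -106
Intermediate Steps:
E(A, R) = 3 + R
d(o) = -65 - 5*o (d(o) = -5*(13 + o) = -65 - 5*o)
d(E(2, 4)) - u(-7, 2) = (-65 - 5*(3 + 4)) - (-1 - 1*(-7)) = (-65 - 5*7) - (-1 + 7) = (-65 - 35) - 1*6 = -100 - 6 = -106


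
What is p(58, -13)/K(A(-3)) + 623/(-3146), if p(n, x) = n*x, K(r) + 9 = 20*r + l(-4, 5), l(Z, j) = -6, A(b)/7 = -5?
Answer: 13473/15730 ≈ 0.85652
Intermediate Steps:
A(b) = -35 (A(b) = 7*(-5) = -35)
K(r) = -15 + 20*r (K(r) = -9 + (20*r - 6) = -9 + (-6 + 20*r) = -15 + 20*r)
p(58, -13)/K(A(-3)) + 623/(-3146) = (58*(-13))/(-15 + 20*(-35)) + 623/(-3146) = -754/(-15 - 700) + 623*(-1/3146) = -754/(-715) - 623/3146 = -754*(-1/715) - 623/3146 = 58/55 - 623/3146 = 13473/15730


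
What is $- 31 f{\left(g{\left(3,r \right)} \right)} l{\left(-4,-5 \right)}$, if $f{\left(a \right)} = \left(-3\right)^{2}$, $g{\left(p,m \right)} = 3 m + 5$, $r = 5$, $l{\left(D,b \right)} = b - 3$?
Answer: $2232$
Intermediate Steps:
$l{\left(D,b \right)} = -3 + b$ ($l{\left(D,b \right)} = b - 3 = -3 + b$)
$g{\left(p,m \right)} = 5 + 3 m$
$f{\left(a \right)} = 9$
$- 31 f{\left(g{\left(3,r \right)} \right)} l{\left(-4,-5 \right)} = \left(-31\right) 9 \left(-3 - 5\right) = \left(-279\right) \left(-8\right) = 2232$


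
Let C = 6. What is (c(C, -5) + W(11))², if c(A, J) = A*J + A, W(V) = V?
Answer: 169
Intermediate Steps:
c(A, J) = A + A*J
(c(C, -5) + W(11))² = (6*(1 - 5) + 11)² = (6*(-4) + 11)² = (-24 + 11)² = (-13)² = 169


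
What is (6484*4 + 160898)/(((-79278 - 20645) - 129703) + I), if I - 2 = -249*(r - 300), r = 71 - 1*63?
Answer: -93417/78458 ≈ -1.1907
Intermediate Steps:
r = 8 (r = 71 - 63 = 8)
I = 72710 (I = 2 - 249*(8 - 300) = 2 - 249*(-292) = 2 + 72708 = 72710)
(6484*4 + 160898)/(((-79278 - 20645) - 129703) + I) = (6484*4 + 160898)/(((-79278 - 20645) - 129703) + 72710) = (25936 + 160898)/((-99923 - 129703) + 72710) = 186834/(-229626 + 72710) = 186834/(-156916) = 186834*(-1/156916) = -93417/78458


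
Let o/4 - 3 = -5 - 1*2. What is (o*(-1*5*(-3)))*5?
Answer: -1200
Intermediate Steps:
o = -16 (o = 12 + 4*(-5 - 1*2) = 12 + 4*(-5 - 2) = 12 + 4*(-7) = 12 - 28 = -16)
(o*(-1*5*(-3)))*5 = -16*(-1*5)*(-3)*5 = -(-80)*(-3)*5 = -16*15*5 = -240*5 = -1200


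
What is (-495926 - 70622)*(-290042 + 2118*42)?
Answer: 113924871128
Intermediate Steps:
(-495926 - 70622)*(-290042 + 2118*42) = -566548*(-290042 + 88956) = -566548*(-201086) = 113924871128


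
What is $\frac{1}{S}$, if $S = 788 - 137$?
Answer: $\frac{1}{651} \approx 0.0015361$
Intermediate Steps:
$S = 651$ ($S = 788 - 137 = 651$)
$\frac{1}{S} = \frac{1}{651}$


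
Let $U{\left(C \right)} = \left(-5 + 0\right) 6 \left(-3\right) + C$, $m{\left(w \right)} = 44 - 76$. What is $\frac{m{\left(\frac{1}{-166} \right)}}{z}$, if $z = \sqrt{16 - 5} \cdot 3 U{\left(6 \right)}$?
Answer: $- \frac{\sqrt{11}}{99} \approx -0.033501$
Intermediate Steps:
$m{\left(w \right)} = -32$ ($m{\left(w \right)} = 44 - 76 = -32$)
$U{\left(C \right)} = 90 + C$ ($U{\left(C \right)} = \left(-5\right) 6 \left(-3\right) + C = \left(-30\right) \left(-3\right) + C = 90 + C$)
$z = 288 \sqrt{11}$ ($z = \sqrt{16 - 5} \cdot 3 \left(90 + 6\right) = \sqrt{11} \cdot 3 \cdot 96 = 3 \sqrt{11} \cdot 96 = 288 \sqrt{11} \approx 955.19$)
$\frac{m{\left(\frac{1}{-166} \right)}}{z} = - \frac{32}{288 \sqrt{11}} = - 32 \frac{\sqrt{11}}{3168} = - \frac{\sqrt{11}}{99}$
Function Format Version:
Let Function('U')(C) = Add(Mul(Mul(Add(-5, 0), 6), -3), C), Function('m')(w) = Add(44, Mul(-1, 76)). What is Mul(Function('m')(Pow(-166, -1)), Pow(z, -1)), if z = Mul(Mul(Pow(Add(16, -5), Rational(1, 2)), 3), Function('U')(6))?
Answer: Mul(Rational(-1, 99), Pow(11, Rational(1, 2))) ≈ -0.033501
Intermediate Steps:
Function('m')(w) = -32 (Function('m')(w) = Add(44, -76) = -32)
Function('U')(C) = Add(90, C) (Function('U')(C) = Add(Mul(Mul(-5, 6), -3), C) = Add(Mul(-30, -3), C) = Add(90, C))
z = Mul(288, Pow(11, Rational(1, 2))) (z = Mul(Mul(Pow(Add(16, -5), Rational(1, 2)), 3), Add(90, 6)) = Mul(Mul(Pow(11, Rational(1, 2)), 3), 96) = Mul(Mul(3, Pow(11, Rational(1, 2))), 96) = Mul(288, Pow(11, Rational(1, 2))) ≈ 955.19)
Mul(Function('m')(Pow(-166, -1)), Pow(z, -1)) = Mul(-32, Pow(Mul(288, Pow(11, Rational(1, 2))), -1)) = Mul(-32, Mul(Rational(1, 3168), Pow(11, Rational(1, 2)))) = Mul(Rational(-1, 99), Pow(11, Rational(1, 2)))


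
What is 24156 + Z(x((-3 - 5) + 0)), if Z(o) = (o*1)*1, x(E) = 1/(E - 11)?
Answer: 458963/19 ≈ 24156.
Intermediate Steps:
x(E) = 1/(-11 + E)
Z(o) = o (Z(o) = o*1 = o)
24156 + Z(x((-3 - 5) + 0)) = 24156 + 1/(-11 + ((-3 - 5) + 0)) = 24156 + 1/(-11 + (-8 + 0)) = 24156 + 1/(-11 - 8) = 24156 + 1/(-19) = 24156 - 1/19 = 458963/19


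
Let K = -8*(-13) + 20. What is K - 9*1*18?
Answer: -38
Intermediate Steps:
K = 124 (K = 104 + 20 = 124)
K - 9*1*18 = 124 - 9*1*18 = 124 - 9*18 = 124 - 162 = -38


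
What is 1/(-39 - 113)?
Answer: -1/152 ≈ -0.0065789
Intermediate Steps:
1/(-39 - 113) = 1/(-152) = -1/152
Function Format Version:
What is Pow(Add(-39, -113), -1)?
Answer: Rational(-1, 152) ≈ -0.0065789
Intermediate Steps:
Pow(Add(-39, -113), -1) = Pow(-152, -1) = Rational(-1, 152)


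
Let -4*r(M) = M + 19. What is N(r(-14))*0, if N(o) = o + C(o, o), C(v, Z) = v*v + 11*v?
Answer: 0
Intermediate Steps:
r(M) = -19/4 - M/4 (r(M) = -(M + 19)/4 = -(19 + M)/4 = -19/4 - M/4)
C(v, Z) = v² + 11*v
N(o) = o + o*(11 + o)
N(r(-14))*0 = ((-19/4 - ¼*(-14))*(12 + (-19/4 - ¼*(-14))))*0 = ((-19/4 + 7/2)*(12 + (-19/4 + 7/2)))*0 = -5*(12 - 5/4)/4*0 = -5/4*43/4*0 = -215/16*0 = 0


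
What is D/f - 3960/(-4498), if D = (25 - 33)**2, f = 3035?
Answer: 6153236/6825715 ≈ 0.90148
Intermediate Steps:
D = 64 (D = (-8)**2 = 64)
D/f - 3960/(-4498) = 64/3035 - 3960/(-4498) = 64*(1/3035) - 3960*(-1/4498) = 64/3035 + 1980/2249 = 6153236/6825715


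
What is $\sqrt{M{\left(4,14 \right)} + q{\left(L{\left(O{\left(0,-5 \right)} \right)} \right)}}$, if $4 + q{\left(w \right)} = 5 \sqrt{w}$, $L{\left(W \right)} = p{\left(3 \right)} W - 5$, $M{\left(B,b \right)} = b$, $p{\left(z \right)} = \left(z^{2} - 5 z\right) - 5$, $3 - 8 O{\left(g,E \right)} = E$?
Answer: $\sqrt{10 + 20 i} \approx 4.0225 + 2.486 i$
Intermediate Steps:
$O{\left(g,E \right)} = \frac{3}{8} - \frac{E}{8}$
$p{\left(z \right)} = -5 + z^{2} - 5 z$
$L{\left(W \right)} = -5 - 11 W$ ($L{\left(W \right)} = \left(-5 + 3^{2} - 15\right) W - 5 = \left(-5 + 9 - 15\right) W - 5 = - 11 W - 5 = -5 - 11 W$)
$q{\left(w \right)} = -4 + 5 \sqrt{w}$
$\sqrt{M{\left(4,14 \right)} + q{\left(L{\left(O{\left(0,-5 \right)} \right)} \right)}} = \sqrt{14 - \left(4 - 5 \sqrt{-5 - 11 \left(\frac{3}{8} - - \frac{5}{8}\right)}\right)} = \sqrt{14 - \left(4 - 5 \sqrt{-5 - 11 \left(\frac{3}{8} + \frac{5}{8}\right)}\right)} = \sqrt{14 - \left(4 - 5 \sqrt{-5 - 11}\right)} = \sqrt{14 - \left(4 - 5 \sqrt{-16}\right)} = \sqrt{14 - \left(4 - 5 \cdot 4 i\right)} = \sqrt{14 - \left(4 - 20 i\right)} = \sqrt{10 + 20 i}$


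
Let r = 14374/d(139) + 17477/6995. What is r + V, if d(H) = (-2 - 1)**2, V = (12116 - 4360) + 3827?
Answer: 829911188/62955 ≈ 13183.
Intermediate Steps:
V = 11583 (V = 7756 + 3827 = 11583)
d(H) = 9 (d(H) = (-3)**2 = 9)
r = 100703423/62955 (r = 14374/9 + 17477/6995 = 100703423/62955 ≈ 1599.6)
r + V = 100703423/62955 + 11583 = 829911188/62955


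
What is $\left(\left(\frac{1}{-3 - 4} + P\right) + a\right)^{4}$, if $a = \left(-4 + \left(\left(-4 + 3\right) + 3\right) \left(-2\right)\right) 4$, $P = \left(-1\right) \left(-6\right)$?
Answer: $\frac{1121513121}{2401} \approx 4.671 \cdot 10^{5}$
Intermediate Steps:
$P = 6$
$a = -32$ ($a = \left(-4 + \left(-1 + 3\right) \left(-2\right)\right) 4 = \left(-4 + 2 \left(-2\right)\right) 4 = \left(-4 - 4\right) 4 = \left(-8\right) 4 = -32$)
$\left(\left(\frac{1}{-3 - 4} + P\right) + a\right)^{4} = \left(\left(\frac{1}{-3 - 4} + 6\right) - 32\right)^{4} = \left(\left(\frac{1}{-7} + 6\right) - 32\right)^{4} = \left(\left(- \frac{1}{7} + 6\right) - 32\right)^{4} = \left(\frac{41}{7} - 32\right)^{4} = \left(- \frac{183}{7}\right)^{4} = \frac{1121513121}{2401}$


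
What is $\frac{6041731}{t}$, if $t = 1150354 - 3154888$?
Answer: $- \frac{6041731}{2004534} \approx -3.014$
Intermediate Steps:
$t = -2004534$
$\frac{6041731}{t} = \frac{6041731}{-2004534} = 6041731 \left(- \frac{1}{2004534}\right) = - \frac{6041731}{2004534}$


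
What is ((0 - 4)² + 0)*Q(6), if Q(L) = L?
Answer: 96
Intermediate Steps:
((0 - 4)² + 0)*Q(6) = ((0 - 4)² + 0)*6 = ((-4)² + 0)*6 = (16 + 0)*6 = 16*6 = 96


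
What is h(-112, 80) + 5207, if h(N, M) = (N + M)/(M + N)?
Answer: 5208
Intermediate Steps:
h(N, M) = 1 (h(N, M) = (M + N)/(M + N) = 1)
h(-112, 80) + 5207 = 1 + 5207 = 5208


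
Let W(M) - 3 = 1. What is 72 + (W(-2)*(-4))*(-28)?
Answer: 520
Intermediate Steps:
W(M) = 4 (W(M) = 3 + 1 = 4)
72 + (W(-2)*(-4))*(-28) = 72 + (4*(-4))*(-28) = 72 - 16*(-28) = 72 + 448 = 520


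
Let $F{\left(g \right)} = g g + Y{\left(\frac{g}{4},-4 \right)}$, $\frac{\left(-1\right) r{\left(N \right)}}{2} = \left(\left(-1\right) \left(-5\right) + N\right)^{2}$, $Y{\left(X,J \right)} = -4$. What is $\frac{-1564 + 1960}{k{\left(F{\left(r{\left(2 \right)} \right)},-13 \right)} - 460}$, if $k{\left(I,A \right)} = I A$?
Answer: $- \frac{99}{31315} \approx -0.0031614$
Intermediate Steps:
$r{\left(N \right)} = - 2 \left(5 + N\right)^{2}$ ($r{\left(N \right)} = - 2 \left(\left(-1\right) \left(-5\right) + N\right)^{2} = - 2 \left(5 + N\right)^{2}$)
$F{\left(g \right)} = -4 + g^{2}$ ($F{\left(g \right)} = g g - 4 = g^{2} - 4 = -4 + g^{2}$)
$k{\left(I,A \right)} = A I$
$\frac{-1564 + 1960}{k{\left(F{\left(r{\left(2 \right)} \right)},-13 \right)} - 460} = \frac{-1564 + 1960}{- 13 \left(-4 + \left(- 2 \left(5 + 2\right)^{2}\right)^{2}\right) - 460} = \frac{396}{- 13 \left(-4 + \left(- 2 \cdot 7^{2}\right)^{2}\right) - 460} = \frac{396}{- 13 \left(-4 + \left(\left(-2\right) 49\right)^{2}\right) - 460} = \frac{396}{- 13 \left(-4 + \left(-98\right)^{2}\right) - 460} = \frac{396}{- 13 \left(-4 + 9604\right) - 460} = \frac{396}{\left(-13\right) 9600 - 460} = \frac{396}{-124800 - 460} = \frac{396}{-125260} = 396 \left(- \frac{1}{125260}\right) = - \frac{99}{31315}$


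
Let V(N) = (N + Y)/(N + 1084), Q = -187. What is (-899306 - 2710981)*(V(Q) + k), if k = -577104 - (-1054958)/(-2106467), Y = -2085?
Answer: 57055314964015203258/27384071 ≈ 2.0835e+12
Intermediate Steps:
k = -1215651586526/2106467 (k = -577104 - (-1054958)*(-1)/2106467 = -577104 - 1*1054958/2106467 = -577104 - 1054958/2106467 = -1215651586526/2106467 ≈ -5.7710e+5)
V(N) = (-2085 + N)/(1084 + N) (V(N) = (N - 2085)/(N + 1084) = (-2085 + N)/(1084 + N))
(-899306 - 2710981)*(V(Q) + k) = (-899306 - 2710981)*((-2085 - 187)/(1084 - 187) - 1215651586526/2106467) = -3610287*(-2272/897 - 1215651586526/2106467) = -3610287*(-1090444259006846/1889500899) = 57055314964015203258/27384071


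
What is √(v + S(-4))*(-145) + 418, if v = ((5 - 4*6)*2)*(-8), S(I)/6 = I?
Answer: 418 - 290*√70 ≈ -2008.3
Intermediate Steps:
S(I) = 6*I
v = 304 (v = ((5 - 24)*2)*(-8) = -19*2*(-8) = -38*(-8) = 304)
√(v + S(-4))*(-145) + 418 = √(304 + 6*(-4))*(-145) + 418 = √(304 - 24)*(-145) + 418 = √280*(-145) + 418 = (2*√70)*(-145) + 418 = -290*√70 + 418 = 418 - 290*√70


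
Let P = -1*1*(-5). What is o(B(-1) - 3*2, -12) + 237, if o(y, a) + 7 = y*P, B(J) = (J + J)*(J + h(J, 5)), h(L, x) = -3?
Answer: 240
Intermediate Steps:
B(J) = 2*J*(-3 + J) (B(J) = (J + J)*(J - 3) = (2*J)*(-3 + J) = 2*J*(-3 + J))
P = 5 (P = -1*(-5) = 5)
o(y, a) = -7 + 5*y (o(y, a) = -7 + y*5 = -7 + 5*y)
o(B(-1) - 3*2, -12) + 237 = (-7 + 5*(2*(-1)*(-3 - 1) - 3*2)) + 237 = (-7 + 5*(2*(-1)*(-4) - 6)) + 237 = (-7 + 5*(8 - 6)) + 237 = (-7 + 5*2) + 237 = (-7 + 10) + 237 = 3 + 237 = 240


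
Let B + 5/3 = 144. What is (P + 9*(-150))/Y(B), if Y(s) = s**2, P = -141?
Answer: -1917/26047 ≈ -0.073598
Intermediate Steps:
B = 427/3 (B = -5/3 + 144 = 427/3 ≈ 142.33)
(P + 9*(-150))/Y(B) = (-141 + 9*(-150))/((427/3)**2) = (-141 - 1350)/(182329/9) = -1491*9/182329 = -1917/26047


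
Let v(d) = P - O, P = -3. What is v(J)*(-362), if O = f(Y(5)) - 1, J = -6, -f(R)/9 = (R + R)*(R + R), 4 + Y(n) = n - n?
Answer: -207788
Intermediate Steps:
Y(n) = -4 (Y(n) = -4 + (n - n) = -4 + 0 = -4)
f(R) = -36*R² (f(R) = -9*(R + R)*(R + R) = -9*2*R*2*R = -36*R²)
O = -577 (O = -36*(-4)² - 1 = -36*16 - 1 = -576 - 1 = -577)
v(d) = 574 (v(d) = -3 - 1*(-577) = -3 + 577 = 574)
v(J)*(-362) = 574*(-362) = -207788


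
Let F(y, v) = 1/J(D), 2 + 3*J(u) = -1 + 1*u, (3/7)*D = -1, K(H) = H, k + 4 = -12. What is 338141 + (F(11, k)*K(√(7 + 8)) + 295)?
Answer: 338436 - 9*√15/16 ≈ 3.3843e+5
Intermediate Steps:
k = -16 (k = -4 - 12 = -16)
D = -7/3 (D = (7/3)*(-1) = -7/3 ≈ -2.3333)
J(u) = -1 + u/3 (J(u) = -⅔ + (-1 + 1*u)/3 = -⅔ + (-1 + u)/3 = -⅔ + (-⅓ + u/3) = -1 + u/3)
F(y, v) = -9/16 (F(y, v) = 1/(-1 + (⅓)*(-7/3)) = 1/(-1 - 7/9) = 1/(-16/9) = -9/16)
338141 + (F(11, k)*K(√(7 + 8)) + 295) = 338141 + (-9*√(7 + 8)/16 + 295) = 338141 + (-9*√15/16 + 295) = 338141 + (295 - 9*√15/16) = 338436 - 9*√15/16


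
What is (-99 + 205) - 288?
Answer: -182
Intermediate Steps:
(-99 + 205) - 288 = 106 - 288 = -182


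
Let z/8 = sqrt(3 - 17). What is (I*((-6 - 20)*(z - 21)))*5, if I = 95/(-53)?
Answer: -259350/53 + 98800*I*sqrt(14)/53 ≈ -4893.4 + 6975.0*I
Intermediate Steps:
I = -95/53 (I = 95*(-1/53) = -95/53 ≈ -1.7925)
z = 8*I*sqrt(14) (z = 8*sqrt(3 - 17) = 8*sqrt(-14) = 8*(I*sqrt(14)) = 8*I*sqrt(14) ≈ 29.933*I)
(I*((-6 - 20)*(z - 21)))*5 = -95*(-6 - 20)*(8*I*sqrt(14) - 21)/53*5 = -(-2470)*(-21 + 8*I*sqrt(14))/53*5 = -95*(546 - 208*I*sqrt(14))/53*5 = (-51870/53 + 19760*I*sqrt(14)/53)*5 = -259350/53 + 98800*I*sqrt(14)/53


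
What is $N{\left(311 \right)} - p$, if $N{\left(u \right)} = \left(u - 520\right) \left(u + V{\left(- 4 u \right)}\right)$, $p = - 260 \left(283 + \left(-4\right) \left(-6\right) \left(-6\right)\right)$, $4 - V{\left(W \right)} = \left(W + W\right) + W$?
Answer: $-809683$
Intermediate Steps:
$V{\left(W \right)} = 4 - 3 W$ ($V{\left(W \right)} = 4 - \left(\left(W + W\right) + W\right) = 4 - \left(2 W + W\right) = 4 - 3 W$)
$p = -36140$ ($p = - 260 \left(283 + 24 \left(-6\right)\right) = - 260 \left(283 - 144\right) = \left(-260\right) 139 = -36140$)
$N{\left(u \right)} = \left(-520 + u\right) \left(4 + 13 u\right)$ ($N{\left(u \right)} = \left(u - 520\right) \left(u - \left(-4 + 3 \left(- 4 u\right)\right)\right) = \left(-520 + u\right) \left(u + \left(4 + 12 u\right)\right) = \left(-520 + u\right) \left(4 + 13 u\right)$)
$N{\left(311 \right)} - p = \left(-2080 - 2101116 + 13 \cdot 311^{2}\right) - -36140 = \left(-2080 - 2101116 + 13 \cdot 96721\right) + 36140 = \left(-2080 - 2101116 + 1257373\right) + 36140 = -845823 + 36140 = -809683$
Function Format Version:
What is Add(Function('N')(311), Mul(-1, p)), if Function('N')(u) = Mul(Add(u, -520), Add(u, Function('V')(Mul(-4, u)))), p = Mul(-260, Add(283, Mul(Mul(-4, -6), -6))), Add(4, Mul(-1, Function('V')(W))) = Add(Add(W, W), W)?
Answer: -809683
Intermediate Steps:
Function('V')(W) = Add(4, Mul(-3, W)) (Function('V')(W) = Add(4, Mul(-1, Add(Add(W, W), W))) = Add(4, Mul(-1, Add(Mul(2, W), W))) = Add(4, Mul(-1, Mul(3, W))) = Add(4, Mul(-3, W)))
p = -36140 (p = Mul(-260, Add(283, Mul(24, -6))) = Mul(-260, Add(283, -144)) = Mul(-260, 139) = -36140)
Function('N')(u) = Mul(Add(-520, u), Add(4, Mul(13, u))) (Function('N')(u) = Mul(Add(u, -520), Add(u, Add(4, Mul(-3, Mul(-4, u))))) = Mul(Add(-520, u), Add(u, Add(4, Mul(12, u)))) = Mul(Add(-520, u), Add(4, Mul(13, u))))
Add(Function('N')(311), Mul(-1, p)) = Add(Add(-2080, Mul(-6756, 311), Mul(13, Pow(311, 2))), Mul(-1, -36140)) = Add(Add(-2080, -2101116, Mul(13, 96721)), 36140) = Add(Add(-2080, -2101116, 1257373), 36140) = Add(-845823, 36140) = -809683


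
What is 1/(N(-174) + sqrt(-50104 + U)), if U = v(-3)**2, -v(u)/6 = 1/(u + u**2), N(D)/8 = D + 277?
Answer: 824/729079 - 3*I*sqrt(5567)/729079 ≈ 0.0011302 - 0.00030701*I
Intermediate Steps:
N(D) = 2216 + 8*D (N(D) = 8*(D + 277) = 8*(277 + D) = 2216 + 8*D)
v(u) = -6/(u + u**2)
U = 1 (U = (-6/(-3*(1 - 3)))**2 = (-6*(-1/3)/(-2))**2 = (-6*(-1/3)*(-1/2))**2 = (-1)**2 = 1)
1/(N(-174) + sqrt(-50104 + U)) = 1/((2216 + 8*(-174)) + sqrt(-50104 + 1)) = 1/((2216 - 1392) + sqrt(-50103)) = 1/(824 + 3*I*sqrt(5567))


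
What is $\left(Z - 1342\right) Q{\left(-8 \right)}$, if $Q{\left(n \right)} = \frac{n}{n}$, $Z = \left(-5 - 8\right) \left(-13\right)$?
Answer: $-1173$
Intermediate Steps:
$Z = 169$ ($Z = \left(-13\right) \left(-13\right) = 169$)
$Q{\left(n \right)} = 1$
$\left(Z - 1342\right) Q{\left(-8 \right)} = \left(169 - 1342\right) 1 = \left(-1173\right) 1 = -1173$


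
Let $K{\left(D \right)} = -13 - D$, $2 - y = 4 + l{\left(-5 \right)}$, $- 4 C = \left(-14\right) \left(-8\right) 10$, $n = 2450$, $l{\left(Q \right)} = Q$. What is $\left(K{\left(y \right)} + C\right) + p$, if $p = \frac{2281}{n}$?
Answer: $- \frac{722919}{2450} \approx -295.07$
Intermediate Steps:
$C = -280$ ($C = - \frac{\left(-14\right) \left(-8\right) 10}{4} = - \frac{112 \cdot 10}{4} = \left(- \frac{1}{4}\right) 1120 = -280$)
$y = 3$ ($y = 2 - \left(4 - 5\right) = 2 - -1 = 2 + 1 = 3$)
$p = \frac{2281}{2450} \approx 0.93102$
$\left(K{\left(y \right)} + C\right) + p = \left(\left(-13 - 3\right) - 280\right) + \frac{2281}{2450} = \left(-16 - 280\right) + \frac{2281}{2450} = -296 + \frac{2281}{2450} = - \frac{722919}{2450}$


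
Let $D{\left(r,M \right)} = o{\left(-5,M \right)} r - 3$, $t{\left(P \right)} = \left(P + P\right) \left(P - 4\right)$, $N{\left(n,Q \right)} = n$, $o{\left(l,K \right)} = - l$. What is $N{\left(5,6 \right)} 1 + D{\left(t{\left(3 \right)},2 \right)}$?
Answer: $-28$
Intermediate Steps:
$t{\left(P \right)} = 2 P \left(-4 + P\right)$
$D{\left(r,M \right)} = -3 + 5 r$ ($D{\left(r,M \right)} = \left(-1\right) \left(-5\right) r - 3 = 5 r - 3 = -3 + 5 r$)
$N{\left(5,6 \right)} 1 + D{\left(t{\left(3 \right)},2 \right)} = 5 \cdot 1 + \left(-3 + 5 \cdot 2 \cdot 3 \left(-4 + 3\right)\right) = 5 + \left(-3 + 5 \cdot 2 \cdot 3 \left(-1\right)\right) = 5 + \left(-3 + 5 \left(-6\right)\right) = 5 - 33 = -28$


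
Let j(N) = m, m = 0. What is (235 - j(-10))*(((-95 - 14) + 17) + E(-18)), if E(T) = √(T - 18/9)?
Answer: -21620 + 470*I*√5 ≈ -21620.0 + 1051.0*I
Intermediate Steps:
j(N) = 0
E(T) = √(-2 + T) (E(T) = √(T - 18*⅑) = √(T - 2) = √(-2 + T))
(235 - j(-10))*(((-95 - 14) + 17) + E(-18)) = (235 - 1*0)*(((-95 - 14) + 17) + √(-2 - 18)) = (235 + 0)*((-109 + 17) + √(-20)) = 235*(-92 + 2*I*√5) = -21620 + 470*I*√5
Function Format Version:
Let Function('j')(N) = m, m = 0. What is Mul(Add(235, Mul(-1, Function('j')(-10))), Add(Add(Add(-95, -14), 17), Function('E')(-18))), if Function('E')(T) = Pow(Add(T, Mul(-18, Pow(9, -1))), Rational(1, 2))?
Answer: Add(-21620, Mul(470, I, Pow(5, Rational(1, 2)))) ≈ Add(-21620., Mul(1051.0, I))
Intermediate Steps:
Function('j')(N) = 0
Function('E')(T) = Pow(Add(-2, T), Rational(1, 2)) (Function('E')(T) = Pow(Add(T, Mul(-18, Rational(1, 9))), Rational(1, 2)) = Pow(Add(T, -2), Rational(1, 2)) = Pow(Add(-2, T), Rational(1, 2)))
Mul(Add(235, Mul(-1, Function('j')(-10))), Add(Add(Add(-95, -14), 17), Function('E')(-18))) = Mul(Add(235, Mul(-1, 0)), Add(Add(Add(-95, -14), 17), Pow(Add(-2, -18), Rational(1, 2)))) = Mul(Add(235, 0), Add(Add(-109, 17), Pow(-20, Rational(1, 2)))) = Mul(235, Add(-92, Mul(2, I, Pow(5, Rational(1, 2))))) = Add(-21620, Mul(470, I, Pow(5, Rational(1, 2))))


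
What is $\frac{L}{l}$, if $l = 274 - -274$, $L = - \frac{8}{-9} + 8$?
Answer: $\frac{20}{1233} \approx 0.016221$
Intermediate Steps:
$L = \frac{80}{9}$ ($L = \left(-8\right) \left(- \frac{1}{9}\right) + 8 = \frac{8}{9} + 8 = \frac{80}{9} \approx 8.8889$)
$l = 548$ ($l = 274 + 274 = 548$)
$\frac{L}{l} = \frac{80}{9 \cdot 548} = \frac{80}{9} \cdot \frac{1}{548} = \frac{20}{1233}$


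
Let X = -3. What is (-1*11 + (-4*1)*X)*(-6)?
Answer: -6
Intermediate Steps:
(-1*11 + (-4*1)*X)*(-6) = (-1*11 - 4*1*(-3))*(-6) = (-11 - 4*(-3))*(-6) = (-11 + 12)*(-6) = 1*(-6) = -6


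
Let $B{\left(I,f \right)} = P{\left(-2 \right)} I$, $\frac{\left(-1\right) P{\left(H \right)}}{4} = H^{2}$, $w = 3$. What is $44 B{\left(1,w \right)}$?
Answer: $-704$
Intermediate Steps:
$P{\left(H \right)} = - 4 H^{2}$
$B{\left(I,f \right)} = - 16 I$ ($B{\left(I,f \right)} = - 4 \left(-2\right)^{2} I = \left(-4\right) 4 I = - 16 I$)
$44 B{\left(1,w \right)} = 44 \left(\left(-16\right) 1\right) = 44 \left(-16\right) = -704$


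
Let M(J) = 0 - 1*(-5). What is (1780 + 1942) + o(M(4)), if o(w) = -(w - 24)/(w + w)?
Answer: 37239/10 ≈ 3723.9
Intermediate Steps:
M(J) = 5 (M(J) = 0 + 5 = 5)
o(w) = -(-24 + w)/(2*w)
(1780 + 1942) + o(M(4)) = (1780 + 1942) + (½)*(24 - 1*5)/5 = 3722 + (½)*(⅕)*(24 - 5) = 3722 + (½)*(⅕)*19 = 3722 + 19/10 = 37239/10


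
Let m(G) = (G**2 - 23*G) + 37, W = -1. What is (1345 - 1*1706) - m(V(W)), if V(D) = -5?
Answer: -538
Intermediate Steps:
m(G) = 37 + G**2 - 23*G
(1345 - 1*1706) - m(V(W)) = (1345 - 1*1706) - (37 + (-5)**2 - 23*(-5)) = (1345 - 1706) - (37 + 25 + 115) = -361 - 1*177 = -361 - 177 = -538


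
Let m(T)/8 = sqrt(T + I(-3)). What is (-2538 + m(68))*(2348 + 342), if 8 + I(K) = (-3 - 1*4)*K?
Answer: -6633540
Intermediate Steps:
I(K) = -8 - 7*K (I(K) = -8 + (-3 - 1*4)*K = -8 + (-3 - 4)*K = -8 - 7*K)
m(T) = 8*sqrt(13 + T) (m(T) = 8*sqrt(T + (-8 - 7*(-3))) = 8*sqrt(T + (-8 + 21)) = 8*sqrt(T + 13) = 8*sqrt(13 + T))
(-2538 + m(68))*(2348 + 342) = (-2538 + 8*sqrt(13 + 68))*(2348 + 342) = (-2538 + 8*sqrt(81))*2690 = (-2538 + 8*9)*2690 = (-2538 + 72)*2690 = -2466*2690 = -6633540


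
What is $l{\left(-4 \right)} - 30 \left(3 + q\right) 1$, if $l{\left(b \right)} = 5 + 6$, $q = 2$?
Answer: $-139$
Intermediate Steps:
$l{\left(b \right)} = 11$
$l{\left(-4 \right)} - 30 \left(3 + q\right) 1 = 11 - 30 \left(3 + 2\right) 1 = 11 - 30 \cdot 5 \cdot 1 = 11 - 150 = -139$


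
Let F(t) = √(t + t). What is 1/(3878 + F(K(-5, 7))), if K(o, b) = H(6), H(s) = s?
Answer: 1939/7519436 - √3/7519436 ≈ 0.00025763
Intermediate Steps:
K(o, b) = 6
F(t) = √2*√t (F(t) = √(2*t) = √2*√t)
1/(3878 + F(K(-5, 7))) = 1/(3878 + √2*√6) = 1/(3878 + 2*√3)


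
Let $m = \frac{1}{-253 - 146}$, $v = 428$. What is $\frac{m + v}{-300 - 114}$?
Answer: $- \frac{170771}{165186} \approx -1.0338$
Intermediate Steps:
$m = - \frac{1}{399}$ ($m = \frac{1}{-399} = - \frac{1}{399} \approx -0.0025063$)
$\frac{m + v}{-300 - 114} = \frac{- \frac{1}{399} + 428}{-300 - 114} = \frac{170771}{399 \left(-414\right)} = \frac{170771}{399} \left(- \frac{1}{414}\right) = - \frac{170771}{165186}$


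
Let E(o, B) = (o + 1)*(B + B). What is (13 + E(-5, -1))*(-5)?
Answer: -105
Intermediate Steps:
E(o, B) = 2*B*(1 + o) (E(o, B) = (1 + o)*(2*B) = 2*B*(1 + o))
(13 + E(-5, -1))*(-5) = (13 + 2*(-1)*(1 - 5))*(-5) = (13 + 2*(-1)*(-4))*(-5) = (13 + 8)*(-5) = 21*(-5) = -105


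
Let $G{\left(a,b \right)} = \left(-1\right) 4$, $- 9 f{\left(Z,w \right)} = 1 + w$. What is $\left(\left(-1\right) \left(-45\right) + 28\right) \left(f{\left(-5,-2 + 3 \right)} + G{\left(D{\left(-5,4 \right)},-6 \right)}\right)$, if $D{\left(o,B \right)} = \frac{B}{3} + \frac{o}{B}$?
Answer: $- \frac{2774}{9} \approx -308.22$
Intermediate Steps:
$D{\left(o,B \right)} = \frac{B}{3} + \frac{o}{B}$ ($D{\left(o,B \right)} = B \frac{1}{3} + \frac{o}{B} = \frac{B}{3} + \frac{o}{B}$)
$f{\left(Z,w \right)} = - \frac{1}{9} - \frac{w}{9}$ ($f{\left(Z,w \right)} = - \frac{1 + w}{9} = - \frac{1}{9} - \frac{w}{9}$)
$G{\left(a,b \right)} = -4$
$\left(\left(-1\right) \left(-45\right) + 28\right) \left(f{\left(-5,-2 + 3 \right)} + G{\left(D{\left(-5,4 \right)},-6 \right)}\right) = \left(\left(-1\right) \left(-45\right) + 28\right) \left(\left(- \frac{1}{9} - \frac{-2 + 3}{9}\right) - 4\right) = \left(45 + 28\right) \left(\left(- \frac{1}{9} - \frac{1}{9}\right) - 4\right) = 73 \left(\left(- \frac{1}{9} - \frac{1}{9}\right) - 4\right) = 73 \left(- \frac{2}{9} - 4\right) = 73 \left(- \frac{38}{9}\right) = - \frac{2774}{9}$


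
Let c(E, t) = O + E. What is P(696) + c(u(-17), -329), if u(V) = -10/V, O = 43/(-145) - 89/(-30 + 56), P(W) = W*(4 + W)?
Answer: 31224447309/64090 ≈ 4.8720e+5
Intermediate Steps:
O = -14023/3770 (O = 43*(-1/145) - 89/26 = -43/145 - 89*1/26 = -43/145 - 89/26 = -14023/3770 ≈ -3.7196)
c(E, t) = -14023/3770 + E
P(696) + c(u(-17), -329) = 696*(4 + 696) + (-14023/3770 - 10/(-17)) = 696*700 + (-14023/3770 - 10*(-1/17)) = 487200 + (-14023/3770 + 10/17) = 487200 - 200691/64090 = 31224447309/64090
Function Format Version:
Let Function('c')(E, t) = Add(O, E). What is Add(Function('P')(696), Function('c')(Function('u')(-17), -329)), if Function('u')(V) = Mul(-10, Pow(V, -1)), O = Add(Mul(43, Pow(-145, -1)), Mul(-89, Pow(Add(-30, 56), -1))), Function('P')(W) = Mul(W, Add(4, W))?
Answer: Rational(31224447309, 64090) ≈ 4.8720e+5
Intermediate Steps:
O = Rational(-14023, 3770) (O = Add(Mul(43, Rational(-1, 145)), Mul(-89, Pow(26, -1))) = Add(Rational(-43, 145), Mul(-89, Rational(1, 26))) = Add(Rational(-43, 145), Rational(-89, 26)) = Rational(-14023, 3770) ≈ -3.7196)
Function('c')(E, t) = Add(Rational(-14023, 3770), E)
Add(Function('P')(696), Function('c')(Function('u')(-17), -329)) = Add(Mul(696, Add(4, 696)), Add(Rational(-14023, 3770), Mul(-10, Pow(-17, -1)))) = Add(Mul(696, 700), Add(Rational(-14023, 3770), Mul(-10, Rational(-1, 17)))) = Add(487200, Add(Rational(-14023, 3770), Rational(10, 17))) = Add(487200, Rational(-200691, 64090)) = Rational(31224447309, 64090)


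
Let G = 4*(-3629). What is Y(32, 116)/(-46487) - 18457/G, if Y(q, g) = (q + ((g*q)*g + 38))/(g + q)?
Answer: 30183518285/24967795804 ≈ 1.2089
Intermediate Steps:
G = -14516
Y(q, g) = (38 + q + q*g²)/(g + q) (Y(q, g) = (q + (q*g² + 38))/(g + q) = (q + (38 + q*g²))/(g + q) = (38 + q + q*g²)/(g + q))
Y(32, 116)/(-46487) - 18457/G = ((38 + 32 + 32*116²)/(116 + 32))/(-46487) - 18457/(-14516) = ((38 + 32 + 32*13456)/148)*(-1/46487) - 18457*(-1/14516) = ((38 + 32 + 430592)/148)*(-1/46487) + 18457/14516 = ((1/148)*430662)*(-1/46487) + 18457/14516 = (215331/74)*(-1/46487) + 18457/14516 = -215331/3440038 + 18457/14516 = 30183518285/24967795804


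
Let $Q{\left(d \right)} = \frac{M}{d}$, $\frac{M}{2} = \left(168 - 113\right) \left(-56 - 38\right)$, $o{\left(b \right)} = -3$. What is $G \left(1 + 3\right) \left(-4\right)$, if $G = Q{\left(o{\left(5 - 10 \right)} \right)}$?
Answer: $- \frac{165440}{3} \approx -55147.0$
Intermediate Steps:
$M = -10340$ ($M = 2 \left(168 - 113\right) \left(-56 - 38\right) = 2 \cdot 55 \left(-94\right) = 2 \left(-5170\right) = -10340$)
$Q{\left(d \right)} = - \frac{10340}{d}$
$G = \frac{10340}{3}$ ($G = - \frac{10340}{-3} = \left(-10340\right) \left(- \frac{1}{3}\right) = \frac{10340}{3} \approx 3446.7$)
$G \left(1 + 3\right) \left(-4\right) = \frac{10340 \left(1 + 3\right) \left(-4\right)}{3} = \frac{10340 \cdot 4 \left(-4\right)}{3} = \frac{10340}{3} \left(-16\right) = - \frac{165440}{3}$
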